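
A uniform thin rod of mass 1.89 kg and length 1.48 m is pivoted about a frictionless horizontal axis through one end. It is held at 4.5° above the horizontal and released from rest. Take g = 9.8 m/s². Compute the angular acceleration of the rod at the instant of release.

About the pivot, I = (1/3)ML² = (1/3)(1.89)(1.48)² = 1.380 kg·m².
The weight acts at the center, a distance L/2 = 0.7400 m from the pivot; τ = Mg(L/2) cos 4.5° = 13.66 N·m.
α = τ/I = 13.66/1.380 = 9.902 rad/s².

α ≈ 9.90 rad/s²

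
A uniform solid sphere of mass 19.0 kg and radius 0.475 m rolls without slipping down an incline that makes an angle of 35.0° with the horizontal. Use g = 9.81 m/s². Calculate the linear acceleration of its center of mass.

a ≈ 4.02 m/s²

Translation along the incline: Mg sinθ − f = Ma.
Rotation about the center: fR = Iα with I = (2/5)MR². No-slip gives a = αR, so f = (I/R²)a = (2/5)M a.
Substituting: Mg sinθ = (1 + 0.4000)Ma, so a = g sinθ/(1 + 0.4000) = (9.81) sin 35.0° / 1.400 = 4.019 m/s².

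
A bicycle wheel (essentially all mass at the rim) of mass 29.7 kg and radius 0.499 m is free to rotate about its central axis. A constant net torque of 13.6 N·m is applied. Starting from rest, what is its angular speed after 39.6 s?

I = MR² = (29.7)(0.499)² = 7.395 kg·m².
α = τ/I = 13.6/7.395 = 1.839 rad/s².
ω = ω₀ + αt = 0 + (1.839)(39.6) = 72.82 rad/s.

ω ≈ 72.8 rad/s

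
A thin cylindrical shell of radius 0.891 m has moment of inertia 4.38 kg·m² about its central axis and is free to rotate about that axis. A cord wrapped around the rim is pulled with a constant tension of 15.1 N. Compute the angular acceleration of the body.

α ≈ 3.07 rad/s²

τ = F R = (15.1)(0.891) = 13.45 N·m.
From τ = Iα: α = 13.45/4.380 = 3.072 rad/s².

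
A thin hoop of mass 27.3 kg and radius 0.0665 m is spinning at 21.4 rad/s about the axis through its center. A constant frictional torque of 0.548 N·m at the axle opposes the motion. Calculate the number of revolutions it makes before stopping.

≈ 8.03 revolutions

I = MR² = (27.3)(0.0665)² = 0.1207 kg·m².
The net torque has magnitude 0.548 N·m, opposing ω.
|α| = τ/I = 0.5480/0.1207 = 4.539 rad/s² (deceleration).
ω² = ω₀² − 2|α|θ with ω = 0 ⇒ θ = ω₀²/(2|α|) = 50.45 rad = 8.029 rev.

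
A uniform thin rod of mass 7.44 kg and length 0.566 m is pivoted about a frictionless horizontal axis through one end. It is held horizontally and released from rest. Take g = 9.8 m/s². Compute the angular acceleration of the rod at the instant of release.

About the pivot, I = (1/3)ML² = (1/3)(7.44)(0.566)² = 0.7945 kg·m².
The weight acts at the center, a distance L/2 = 0.2830 m from the pivot; τ = Mg(L/2) = 20.63 N·m.
α = τ/I = 20.63/0.7945 = 25.97 rad/s².

α ≈ 26.0 rad/s²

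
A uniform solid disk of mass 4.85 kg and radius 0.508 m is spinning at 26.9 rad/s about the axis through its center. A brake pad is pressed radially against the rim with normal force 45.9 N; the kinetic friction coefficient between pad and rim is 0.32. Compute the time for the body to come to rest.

I = ½MR² = (1/2)(4.85)(0.508)² = 0.6258 kg·m².
Friction force f = μN = (0.32)(45.9) = 14.69 N at the rim; torque magnitude τ = fR = 7.462 N·m, opposing ω.
|α| = τ/I = 7.462/0.6258 = 11.92 rad/s² (deceleration).
0 = ω₀ − |α|t ⇒ t = ω₀/|α| = 26.9/11.92 = 2.256 s.

t ≈ 2.26 s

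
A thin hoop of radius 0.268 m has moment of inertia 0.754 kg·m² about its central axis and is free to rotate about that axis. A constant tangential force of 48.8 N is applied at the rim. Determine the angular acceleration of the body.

α ≈ 17.3 rad/s²

τ = F R = (48.8)(0.268) = 13.08 N·m.
Newton's second law for rotation, τ = Iα, gives α = τ/I = 13.08/0.7540 = 17.35 rad/s².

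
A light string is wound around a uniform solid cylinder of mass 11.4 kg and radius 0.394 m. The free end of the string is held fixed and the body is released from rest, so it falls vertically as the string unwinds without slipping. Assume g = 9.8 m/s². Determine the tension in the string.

T ≈ 37.2 N

Translation: Mg − T = Ma. Rotation about the center: TR = Iα with I = ½MR².
With a = αR: T = (I/R²)a = (1/2)M a, so Mg = (1 + 0.5000)Ma.
a = g/(1 + 0.5000) = 9.8/1.500 = 6.533 m/s².
T = 0.5000·M·a = (0.5000)(11.4)(6.533) = 37.24 N.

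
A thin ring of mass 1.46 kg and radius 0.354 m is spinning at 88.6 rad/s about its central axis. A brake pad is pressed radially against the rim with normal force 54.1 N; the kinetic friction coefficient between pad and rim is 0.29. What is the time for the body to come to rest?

t ≈ 2.92 s

I = MR² = (1.46)(0.354)² = 0.1830 kg·m².
Friction force f = μN = (0.29)(54.1) = 15.69 N at the rim; torque magnitude τ = fR = 5.554 N·m, opposing ω.
|α| = τ/I = 5.554/0.1830 = 30.36 rad/s² (deceleration).
0 = ω₀ − |α|t ⇒ t = ω₀/|α| = 88.6/30.36 = 2.919 s.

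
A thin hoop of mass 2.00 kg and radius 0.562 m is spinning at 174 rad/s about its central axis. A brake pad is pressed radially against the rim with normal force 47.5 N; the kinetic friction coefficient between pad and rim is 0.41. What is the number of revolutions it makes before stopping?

≈ 139 revolutions

I = MR² = (2.00)(0.562)² = 0.6317 kg·m².
Friction force f = μN = (0.41)(47.5) = 19.47 N at the rim; torque magnitude τ = fR = 10.94 N·m, opposing ω.
|α| = τ/I = 10.94/0.6317 = 17.33 rad/s² (deceleration).
ω² = ω₀² − 2|α|θ with ω = 0 ⇒ θ = ω₀²/(2|α|) = 873.7 rad = 139.1 rev.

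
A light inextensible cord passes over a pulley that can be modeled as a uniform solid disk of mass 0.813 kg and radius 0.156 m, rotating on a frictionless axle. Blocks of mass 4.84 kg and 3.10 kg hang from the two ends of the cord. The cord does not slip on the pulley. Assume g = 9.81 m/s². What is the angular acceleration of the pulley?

I = ½MR² = (1/2)(0.813)(0.156)² = 0.009893 kg·m².
Heavier block: m₁g − T₁ = m₁a. Lighter block: T₂ − m₂g = m₂a.
Pulley: (T₁ − T₂)R = Iα = I(a/R), so T₁ − T₂ = (I/R²)a = (1/2)M_p a = 0.4065·a.
Adding the three: (m₁ − m₂)g = (m₁ + m₂ + 0.4065)a, so a = (4.84 − 3.10)(9.81)/(4.84 + 3.10 + 0.4065) = 2.045 m/s².
α = a/R = 2.045/0.156 = 13.11 rad/s².

α ≈ 13.1 rad/s²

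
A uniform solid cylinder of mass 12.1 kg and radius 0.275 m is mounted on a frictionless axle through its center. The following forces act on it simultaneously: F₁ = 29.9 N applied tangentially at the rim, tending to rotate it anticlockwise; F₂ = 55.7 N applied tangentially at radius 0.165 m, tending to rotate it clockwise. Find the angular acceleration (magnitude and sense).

α ≈ 2.12 rad/s², clockwise

I = ½MR² = (1/2)(12.1)(0.275)² = 0.4575 kg·m².
Taking anticlockwise as positive: τ₁ = +(29.9)(0.275) = +8.223 N·m; τ₂ = −(55.7)(0.165) = −9.191 N·m.
Net torque τ = -0.9680 N·m.
α = τ/I = -0.9680/0.4575 = -2.116 rad/s².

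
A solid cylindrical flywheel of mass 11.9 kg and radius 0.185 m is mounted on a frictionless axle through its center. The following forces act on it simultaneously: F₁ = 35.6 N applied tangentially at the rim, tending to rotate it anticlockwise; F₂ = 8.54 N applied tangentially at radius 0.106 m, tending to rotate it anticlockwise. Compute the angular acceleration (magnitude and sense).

I = ½MR² = (1/2)(11.9)(0.185)² = 0.2036 kg·m².
Taking anticlockwise as positive: τ₁ = +(35.6)(0.185) = +6.586 N·m; τ₂ = +(8.54)(0.106) = +0.9052 N·m.
Net torque τ = 7.491 N·m.
α = τ/I = 7.491/0.2036 = 36.79 rad/s².

α ≈ 36.8 rad/s², anticlockwise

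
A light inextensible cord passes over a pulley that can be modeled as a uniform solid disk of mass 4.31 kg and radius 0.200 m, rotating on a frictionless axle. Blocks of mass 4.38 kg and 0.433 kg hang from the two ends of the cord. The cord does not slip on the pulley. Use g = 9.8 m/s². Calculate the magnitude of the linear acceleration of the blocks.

I = ½MR² = (1/2)(4.31)(0.200)² = 0.08620 kg·m².
Heavier block: m₁g − T₁ = m₁a. Lighter block: T₂ − m₂g = m₂a.
Pulley: (T₁ − T₂)R = Iα = I(a/R), so T₁ − T₂ = (I/R²)a = (1/2)M_p a = 2.155·a.
Adding the three: (m₁ − m₂)g = (m₁ + m₂ + 2.155)a, so a = (4.38 − 0.433)(9.8)/(4.38 + 0.433 + 2.155) = 5.551 m/s².

a ≈ 5.55 m/s²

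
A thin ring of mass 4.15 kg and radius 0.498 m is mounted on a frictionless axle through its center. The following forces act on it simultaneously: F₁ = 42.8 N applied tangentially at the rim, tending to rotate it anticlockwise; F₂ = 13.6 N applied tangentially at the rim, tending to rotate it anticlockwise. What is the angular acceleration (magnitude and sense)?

α ≈ 27.3 rad/s², anticlockwise

I = MR² = (4.15)(0.498)² = 1.029 kg·m².
Taking anticlockwise as positive: τ₁ = +(42.8)(0.498) = +21.31 N·m; τ₂ = +(13.6)(0.498) = +6.773 N·m.
Net torque τ = 28.09 N·m.
α = τ/I = 28.09/1.029 = 27.29 rad/s².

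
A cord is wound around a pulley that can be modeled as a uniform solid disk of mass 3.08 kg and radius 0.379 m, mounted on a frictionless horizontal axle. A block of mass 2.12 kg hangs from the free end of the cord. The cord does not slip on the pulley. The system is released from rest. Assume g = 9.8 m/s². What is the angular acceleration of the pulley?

I = ½MR² = (1/2)(3.08)(0.379)² = 0.2212 kg·m².
Block: mg − T = ma. Pulley: TR = Iα. No-slip: a = αR, so T = (I/R²)a = 1.540·a.
Then mg = (m + 1.540)a, so a = (2.12)(9.8)/(2.12 + 1.540) = 5.677 m/s².
α = a/R = 5.677/0.379 = 14.98 rad/s².

α ≈ 15.0 rad/s²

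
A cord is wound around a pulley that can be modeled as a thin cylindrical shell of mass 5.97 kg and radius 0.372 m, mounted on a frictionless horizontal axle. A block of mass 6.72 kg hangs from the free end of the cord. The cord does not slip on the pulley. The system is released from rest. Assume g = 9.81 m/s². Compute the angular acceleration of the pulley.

α ≈ 14.0 rad/s²

I = MR² = (5.97)(0.372)² = 0.8262 kg·m².
Block: mg − T = ma. Pulley: TR = Iα. No-slip: a = αR, so T = (I/R²)a = 5.970·a.
Then mg = (m + 5.970)a, so a = (6.72)(9.81)/(6.72 + 5.970) = 5.195 m/s².
α = a/R = 5.195/0.372 = 13.96 rad/s².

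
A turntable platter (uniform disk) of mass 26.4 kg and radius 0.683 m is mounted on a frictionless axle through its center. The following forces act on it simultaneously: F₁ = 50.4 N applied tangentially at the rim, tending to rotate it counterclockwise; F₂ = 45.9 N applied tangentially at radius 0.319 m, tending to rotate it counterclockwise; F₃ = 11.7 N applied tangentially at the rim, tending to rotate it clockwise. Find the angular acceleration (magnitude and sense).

α ≈ 6.67 rad/s², counterclockwise

I = ½MR² = (1/2)(26.4)(0.683)² = 6.158 kg·m².
Taking counterclockwise as positive: τ₁ = +(50.4)(0.683) = +34.42 N·m; τ₂ = +(45.9)(0.319) = +14.64 N·m; τ₃ = −(11.7)(0.683) = −7.991 N·m.
Net torque τ = 41.07 N·m.
α = τ/I = 41.07/6.158 = 6.670 rad/s².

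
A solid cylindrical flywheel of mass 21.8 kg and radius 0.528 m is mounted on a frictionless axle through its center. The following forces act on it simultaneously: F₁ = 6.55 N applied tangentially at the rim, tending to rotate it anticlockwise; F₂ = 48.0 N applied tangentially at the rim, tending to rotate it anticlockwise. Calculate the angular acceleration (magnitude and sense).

α ≈ 9.48 rad/s², anticlockwise

I = ½MR² = (1/2)(21.8)(0.528)² = 3.039 kg·m².
Taking anticlockwise as positive: τ₁ = +(6.55)(0.528) = +3.458 N·m; τ₂ = +(48.0)(0.528) = +25.34 N·m.
Net torque τ = 28.80 N·m.
α = τ/I = 28.80/3.039 = 9.478 rad/s².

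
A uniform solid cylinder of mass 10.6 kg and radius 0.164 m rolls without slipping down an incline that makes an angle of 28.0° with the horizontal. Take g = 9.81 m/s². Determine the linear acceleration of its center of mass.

a ≈ 3.07 m/s²

Translation along the incline: Mg sinθ − f = Ma.
Rotation about the center: fR = Iα with I = ½MR². No-slip gives a = αR, so f = (I/R²)a = (1/2)M a.
Substituting: Mg sinθ = (1 + 0.5000)Ma, so a = g sinθ/(1 + 0.5000) = (9.81) sin 28.0° / 1.500 = 3.070 m/s².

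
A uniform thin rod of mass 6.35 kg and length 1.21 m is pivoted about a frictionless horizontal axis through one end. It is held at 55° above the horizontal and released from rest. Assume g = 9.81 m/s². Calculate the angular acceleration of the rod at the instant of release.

About the pivot, I = (1/3)ML² = (1/3)(6.35)(1.21)² = 3.099 kg·m².
The weight acts at the center, a distance L/2 = 0.6050 m from the pivot; τ = Mg(L/2) cos 55° = 21.62 N·m.
α = τ/I = 21.62/3.099 = 6.975 rad/s².
(Equivalently α = (3g/(2L)) cos 55° = 6.975 rad/s².)

α ≈ 6.98 rad/s²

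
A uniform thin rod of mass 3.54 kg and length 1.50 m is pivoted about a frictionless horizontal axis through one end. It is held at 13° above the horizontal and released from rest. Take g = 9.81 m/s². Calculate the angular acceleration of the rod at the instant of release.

About the pivot, I = (1/3)ML² = (1/3)(3.54)(1.50)² = 2.655 kg·m².
The weight acts at the center, a distance L/2 = 0.7500 m from the pivot; τ = Mg(L/2) cos 13° = 25.38 N·m.
α = τ/I = 25.38/2.655 = 9.559 rad/s².

α ≈ 9.56 rad/s²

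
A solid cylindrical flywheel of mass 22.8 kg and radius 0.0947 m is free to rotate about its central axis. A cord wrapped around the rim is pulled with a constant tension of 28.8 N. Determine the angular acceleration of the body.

α ≈ 26.7 rad/s²

I = ½MR² = (1/2)(22.8)(0.0947)² = 0.1022 kg·m².
τ = F R = (28.8)(0.0947) = 2.727 N·m.
From τ = Iα: α = 2.727/0.1022 = 26.68 rad/s².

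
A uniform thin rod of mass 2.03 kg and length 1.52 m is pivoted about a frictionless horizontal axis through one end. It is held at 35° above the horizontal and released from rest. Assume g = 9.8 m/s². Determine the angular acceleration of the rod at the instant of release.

About the pivot, I = (1/3)ML² = (1/3)(2.03)(1.52)² = 1.563 kg·m².
The weight acts at the center, a distance L/2 = 0.7600 m from the pivot; τ = Mg(L/2) cos 35° = 12.39 N·m.
α = τ/I = 12.39/1.563 = 7.922 rad/s².
(Equivalently α = (3g/(2L)) cos 35° = 7.922 rad/s².)

α ≈ 7.92 rad/s²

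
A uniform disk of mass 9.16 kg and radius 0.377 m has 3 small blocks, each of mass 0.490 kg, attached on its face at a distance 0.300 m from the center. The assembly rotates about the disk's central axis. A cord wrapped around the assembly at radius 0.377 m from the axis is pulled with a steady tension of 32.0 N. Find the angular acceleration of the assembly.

α ≈ 15.4 rad/s²

I_disk = ½MR² = ½(9.16)(0.377)² = 0.6510 kg·m².
I_blocks = 3·m·r² = 3(0.490)(0.300)² = 0.1323 kg·m².
Total I = 0.7833 kg·m².
τ = F r = (32.0)(0.377) = 12.06 N·m.
α = τ/I = 12.06/0.7833 = 15.40 rad/s².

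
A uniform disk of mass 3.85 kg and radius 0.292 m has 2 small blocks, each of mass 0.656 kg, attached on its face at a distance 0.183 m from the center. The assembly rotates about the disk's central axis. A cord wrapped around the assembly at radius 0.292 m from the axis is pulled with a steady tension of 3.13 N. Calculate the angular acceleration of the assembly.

I_disk = ½MR² = ½(3.85)(0.292)² = 0.1641 kg·m².
I_blocks = 2·m·r² = 2(0.656)(0.183)² = 0.04394 kg·m².
Total I = 0.2081 kg·m².
τ = F r = (3.13)(0.292) = 0.9140 N·m.
α = τ/I = 0.9140/0.2081 = 4.393 rad/s².

α ≈ 4.39 rad/s²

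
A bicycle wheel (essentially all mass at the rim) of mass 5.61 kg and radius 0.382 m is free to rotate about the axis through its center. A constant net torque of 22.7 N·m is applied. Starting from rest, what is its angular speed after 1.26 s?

I = MR² = (5.61)(0.382)² = 0.8186 kg·m².
α = τ/I = 22.7/0.8186 = 27.73 rad/s².
ω = ω₀ + αt = 0 + (27.73)(1.26) = 34.94 rad/s.

ω ≈ 34.9 rad/s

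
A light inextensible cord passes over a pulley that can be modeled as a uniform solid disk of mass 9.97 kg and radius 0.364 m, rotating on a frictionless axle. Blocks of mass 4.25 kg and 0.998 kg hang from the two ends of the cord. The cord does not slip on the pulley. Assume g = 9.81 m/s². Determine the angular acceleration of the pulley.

α ≈ 8.56 rad/s²

I = ½MR² = (1/2)(9.97)(0.364)² = 0.6605 kg·m².
Heavier block: m₁g − T₁ = m₁a. Lighter block: T₂ − m₂g = m₂a.
Pulley: (T₁ − T₂)R = Iα = I(a/R), so T₁ − T₂ = (I/R²)a = (1/2)M_p a = 4.985·a.
Adding the three: (m₁ − m₂)g = (m₁ + m₂ + 4.985)a, so a = (4.25 − 0.998)(9.81)/(4.25 + 0.998 + 4.985) = 3.118 m/s².
α = a/R = 3.118/0.364 = 8.565 rad/s².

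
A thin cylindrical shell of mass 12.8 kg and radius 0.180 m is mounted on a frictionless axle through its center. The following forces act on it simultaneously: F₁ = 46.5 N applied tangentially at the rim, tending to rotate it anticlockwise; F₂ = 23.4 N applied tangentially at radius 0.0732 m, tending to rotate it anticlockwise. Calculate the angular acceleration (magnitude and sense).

I = MR² = (12.8)(0.180)² = 0.4147 kg·m².
Taking anticlockwise as positive: τ₁ = +(46.5)(0.180) = +8.370 N·m; τ₂ = +(23.4)(0.0732) = +1.713 N·m.
Net torque τ = 10.08 N·m.
α = τ/I = 10.08/0.4147 = 24.31 rad/s².

α ≈ 24.3 rad/s², anticlockwise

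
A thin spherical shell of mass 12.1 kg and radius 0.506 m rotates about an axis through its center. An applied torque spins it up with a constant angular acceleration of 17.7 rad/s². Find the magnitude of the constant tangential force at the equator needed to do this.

F ≈ 72.2 N

I = (2/3)MR² = (2/3)(12.1)(0.506)² = 2.065 kg·m².
The required torque is τ = Iα = (2.065)(17.70) = 36.56 N·m.
A tangential force at the equator gives τ = FR, so F = τ/R = 36.56/0.506 = 72.25 N.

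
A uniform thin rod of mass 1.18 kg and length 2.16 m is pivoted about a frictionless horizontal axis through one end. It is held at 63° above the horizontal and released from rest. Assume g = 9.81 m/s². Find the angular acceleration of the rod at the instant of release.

α ≈ 3.09 rad/s²

About the pivot, I = (1/3)ML² = (1/3)(1.18)(2.16)² = 1.835 kg·m².
The weight acts at the center, a distance L/2 = 1.080 m from the pivot; τ = Mg(L/2) cos 63° = 5.676 N·m.
α = τ/I = 5.676/1.835 = 3.093 rad/s².
(Equivalently α = (3g/(2L)) cos 63° = 3.093 rad/s².)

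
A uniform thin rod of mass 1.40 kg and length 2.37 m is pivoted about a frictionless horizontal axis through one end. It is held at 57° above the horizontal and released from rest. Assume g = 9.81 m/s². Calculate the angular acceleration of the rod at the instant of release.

α ≈ 3.38 rad/s²

About the pivot, I = (1/3)ML² = (1/3)(1.40)(2.37)² = 2.621 kg·m².
The weight acts at the center, a distance L/2 = 1.185 m from the pivot; τ = Mg(L/2) cos 57° = 8.864 N·m.
α = τ/I = 8.864/2.621 = 3.382 rad/s².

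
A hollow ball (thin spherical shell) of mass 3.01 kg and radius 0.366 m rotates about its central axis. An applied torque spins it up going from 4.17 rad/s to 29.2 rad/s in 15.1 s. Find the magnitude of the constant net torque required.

I = (2/3)MR² = (2/3)(3.01)(0.366)² = 0.2688 kg·m².
α = Δω/Δt = (29.2 − 4.17)/15.1 = 1.658 rad/s².
τ = Iα = (0.2688)(1.658) = 0.4456 N·m.

τ ≈ 0.446 N·m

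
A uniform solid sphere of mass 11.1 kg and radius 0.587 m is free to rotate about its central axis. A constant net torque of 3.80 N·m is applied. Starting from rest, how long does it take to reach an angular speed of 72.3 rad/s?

I = (2/5)MR² = (2/5)(11.1)(0.587)² = 1.530 kg·m².
α = τ/I = 3.80/1.530 = 2.484 rad/s².
ω = αt ⇒ t = ω/α = 72.3/2.484 = 29.11 s.

t ≈ 29.1 s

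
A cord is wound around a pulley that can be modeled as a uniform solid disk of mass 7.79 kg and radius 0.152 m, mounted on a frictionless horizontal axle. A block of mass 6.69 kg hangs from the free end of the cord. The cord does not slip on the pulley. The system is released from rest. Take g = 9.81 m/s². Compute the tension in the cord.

I = ½MR² = (1/2)(7.79)(0.152)² = 0.08999 kg·m².
Block: mg − T = ma. Pulley: TR = Iα. No-slip: a = αR, so T = (I/R²)a = 3.895·a.
Then mg = (m + 3.895)a, so a = (6.69)(9.81)/(6.69 + 3.895) = 6.200 m/s².
T = 3.895·a = 24.15 N.

T ≈ 24.1 N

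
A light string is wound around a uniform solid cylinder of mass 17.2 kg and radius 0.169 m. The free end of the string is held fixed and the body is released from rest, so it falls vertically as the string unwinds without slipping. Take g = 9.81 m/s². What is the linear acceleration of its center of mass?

a ≈ 6.54 m/s²

Translation: Mg − T = Ma. Rotation about the center: TR = Iα with I = ½MR².
With a = αR: T = (I/R²)a = (1/2)M a, so Mg = (1 + 0.5000)Ma.
a = g/(1 + 0.5000) = 9.81/1.500 = 6.540 m/s².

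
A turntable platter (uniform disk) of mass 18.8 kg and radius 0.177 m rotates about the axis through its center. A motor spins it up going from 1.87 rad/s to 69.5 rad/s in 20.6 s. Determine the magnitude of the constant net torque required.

I = ½MR² = (1/2)(18.8)(0.177)² = 0.2945 kg·m².
α = Δω/Δt = (69.5 − 1.87)/20.6 = 3.283 rad/s².
τ = Iα = (0.2945)(3.283) = 0.9668 N·m.

τ ≈ 0.967 N·m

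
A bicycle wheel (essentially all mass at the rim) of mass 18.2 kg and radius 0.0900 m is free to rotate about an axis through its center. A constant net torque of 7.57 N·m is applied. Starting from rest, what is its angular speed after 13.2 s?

I = MR² = (18.2)(0.0900)² = 0.1474 kg·m².
α = τ/I = 7.57/0.1474 = 51.35 rad/s².
ω = ω₀ + αt = 0 + (51.35)(13.2) = 677.8 rad/s.

ω ≈ 678 rad/s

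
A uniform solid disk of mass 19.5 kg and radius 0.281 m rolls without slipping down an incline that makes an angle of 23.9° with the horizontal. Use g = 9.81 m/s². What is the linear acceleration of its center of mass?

Translation along the incline: Mg sinθ − f = Ma.
Rotation about the center: fR = Iα with I = ½MR². No-slip gives a = αR, so f = (I/R²)a = (1/2)M a.
Substituting: Mg sinθ = (1 + 0.5000)Ma, so a = g sinθ/(1 + 0.5000) = (9.81) sin 23.9° / 1.500 = 2.650 m/s².

a ≈ 2.65 m/s²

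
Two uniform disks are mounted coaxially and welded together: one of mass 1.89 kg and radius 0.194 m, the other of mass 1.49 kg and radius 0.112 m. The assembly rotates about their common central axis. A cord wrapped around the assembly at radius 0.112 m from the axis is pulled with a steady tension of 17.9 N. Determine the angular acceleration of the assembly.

I = ½M₁R₁² + ½M₂R₂² = ½(1.89)(0.194)² + ½(1.49)(0.112)² = 0.04491 kg·m².
τ = F r = (17.9)(0.112) = 2.005 N·m.
α = τ/I = 2.005/0.04491 = 44.64 rad/s².

α ≈ 44.6 rad/s²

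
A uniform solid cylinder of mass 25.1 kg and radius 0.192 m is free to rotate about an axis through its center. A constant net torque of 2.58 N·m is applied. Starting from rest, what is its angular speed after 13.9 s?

ω ≈ 77.5 rad/s

I = ½MR² = (1/2)(25.1)(0.192)² = 0.4626 kg·m².
α = τ/I = 2.58/0.4626 = 5.577 rad/s².
ω = ω₀ + αt = 0 + (5.577)(13.9) = 77.52 rad/s.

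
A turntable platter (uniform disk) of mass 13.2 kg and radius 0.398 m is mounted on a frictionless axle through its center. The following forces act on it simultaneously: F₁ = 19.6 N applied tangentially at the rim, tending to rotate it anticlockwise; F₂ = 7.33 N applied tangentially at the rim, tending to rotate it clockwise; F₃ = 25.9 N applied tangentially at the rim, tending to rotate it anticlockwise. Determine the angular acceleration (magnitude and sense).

α ≈ 14.5 rad/s², anticlockwise

I = ½MR² = (1/2)(13.2)(0.398)² = 1.045 kg·m².
Taking anticlockwise as positive: τ₁ = +(19.6)(0.398) = +7.801 N·m; τ₂ = −(7.33)(0.398) = −2.917 N·m; τ₃ = +(25.9)(0.398) = +10.31 N·m.
Net torque τ = 15.19 N·m.
α = τ/I = 15.19/1.045 = 14.53 rad/s².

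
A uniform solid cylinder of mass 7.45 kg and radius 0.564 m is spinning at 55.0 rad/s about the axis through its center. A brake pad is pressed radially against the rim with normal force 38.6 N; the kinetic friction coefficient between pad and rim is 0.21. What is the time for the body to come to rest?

t ≈ 14.3 s

I = ½MR² = (1/2)(7.45)(0.564)² = 1.185 kg·m².
Friction force f = μN = (0.21)(38.6) = 8.106 N at the rim; torque magnitude τ = fR = 4.572 N·m, opposing ω.
|α| = τ/I = 4.572/1.185 = 3.858 rad/s² (deceleration).
0 = ω₀ − |α|t ⇒ t = ω₀/|α| = 55.0/3.858 = 14.25 s.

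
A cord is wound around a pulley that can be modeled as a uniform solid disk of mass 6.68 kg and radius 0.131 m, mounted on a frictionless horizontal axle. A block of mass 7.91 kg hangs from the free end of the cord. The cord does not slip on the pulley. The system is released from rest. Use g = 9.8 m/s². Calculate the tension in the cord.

I = ½MR² = (1/2)(6.68)(0.131)² = 0.05732 kg·m².
Block: mg − T = ma. Pulley: TR = Iα. No-slip: a = αR, so T = (I/R²)a = 3.340·a.
Then mg = (m + 3.340)a, so a = (7.91)(9.8)/(7.91 + 3.340) = 6.890 m/s².
T = 3.340·a = 23.01 N.

T ≈ 23.0 N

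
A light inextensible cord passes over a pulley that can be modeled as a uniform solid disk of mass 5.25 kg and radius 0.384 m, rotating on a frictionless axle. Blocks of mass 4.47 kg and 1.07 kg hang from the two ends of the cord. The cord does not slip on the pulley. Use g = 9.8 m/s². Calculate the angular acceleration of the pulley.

α ≈ 10.6 rad/s²

I = ½MR² = (1/2)(5.25)(0.384)² = 0.3871 kg·m².
Heavier block: m₁g − T₁ = m₁a. Lighter block: T₂ − m₂g = m₂a.
Pulley: (T₁ − T₂)R = Iα = I(a/R), so T₁ − T₂ = (I/R²)a = (1/2)M_p a = 2.625·a.
Adding the three: (m₁ − m₂)g = (m₁ + m₂ + 2.625)a, so a = (4.47 − 1.07)(9.8)/(4.47 + 1.07 + 2.625) = 4.081 m/s².
α = a/R = 4.081/0.384 = 10.63 rad/s².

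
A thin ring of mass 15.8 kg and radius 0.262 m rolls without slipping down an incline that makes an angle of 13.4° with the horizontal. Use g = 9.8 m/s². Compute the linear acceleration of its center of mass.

a ≈ 1.14 m/s²

Translation along the incline: Mg sinθ − f = Ma.
Rotation about the center: fR = Iα with I = MR². No-slip gives a = αR, so f = (I/R²)a = M a.
Substituting: Mg sinθ = (1 + 1.000)Ma, so a = g sinθ/(1 + 1.000) = (9.8) sin 13.4° / 2.000 = 1.136 m/s².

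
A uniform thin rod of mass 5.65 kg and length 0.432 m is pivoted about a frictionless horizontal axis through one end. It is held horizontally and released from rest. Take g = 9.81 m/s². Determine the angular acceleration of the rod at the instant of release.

About the pivot, I = (1/3)ML² = (1/3)(5.65)(0.432)² = 0.3515 kg·m².
The weight acts at the center, a distance L/2 = 0.2160 m from the pivot; τ = Mg(L/2) = 11.97 N·m.
α = τ/I = 11.97/0.3515 = 34.06 rad/s².

α ≈ 34.1 rad/s²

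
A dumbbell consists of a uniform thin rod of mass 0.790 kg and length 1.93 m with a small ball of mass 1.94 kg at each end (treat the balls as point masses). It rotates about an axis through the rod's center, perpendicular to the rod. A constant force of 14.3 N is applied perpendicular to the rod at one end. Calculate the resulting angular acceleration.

α ≈ 3.58 rad/s²

I_rod = (1/12)ML² = (1/12)(0.790)(1.93)² = 0.2452 kg·m².
I_balls = 2·m·(L/2)² = 2(1.94)(0.9650)² = 3.613 kg·m².
Total I = 3.858 kg·m².
τ = F·(L/2) = (14.3)(0.965) = 13.80 N·m.
α = τ/I = 13.80/3.858 = 3.577 rad/s².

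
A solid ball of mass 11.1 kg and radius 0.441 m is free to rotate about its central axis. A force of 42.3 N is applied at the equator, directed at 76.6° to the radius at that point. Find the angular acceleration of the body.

α ≈ 21.0 rad/s²

I = (2/5)MR² = (2/5)(11.1)(0.441)² = 0.8635 kg·m².
Only the tangential component produces torque: τ = F R sinθ = (42.3)(0.441) sin 76.6° = 18.15 N·m.
Newton's second law for rotation, τ = Iα, gives α = τ/I = 18.15/0.8635 = 21.02 rad/s².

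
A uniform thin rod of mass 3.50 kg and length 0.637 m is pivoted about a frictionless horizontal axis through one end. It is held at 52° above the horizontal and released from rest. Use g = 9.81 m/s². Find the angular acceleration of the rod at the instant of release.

α ≈ 14.2 rad/s²

About the pivot, I = (1/3)ML² = (1/3)(3.50)(0.637)² = 0.4734 kg·m².
The weight acts at the center, a distance L/2 = 0.3185 m from the pivot; τ = Mg(L/2) cos 52° = 6.733 N·m.
α = τ/I = 6.733/0.4734 = 14.22 rad/s².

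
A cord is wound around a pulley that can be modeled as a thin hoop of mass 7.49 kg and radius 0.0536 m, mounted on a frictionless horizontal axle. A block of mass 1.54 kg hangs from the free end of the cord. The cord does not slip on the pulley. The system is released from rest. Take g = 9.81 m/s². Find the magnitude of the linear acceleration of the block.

I = MR² = (7.49)(0.0536)² = 0.02152 kg·m².
Block: mg − T = ma. Pulley: TR = Iα. No-slip: a = αR, so T = (I/R²)a = 7.490·a.
Then mg = (m + 7.490)a, so a = (1.54)(9.81)/(1.54 + 7.490) = 1.673 m/s².

a ≈ 1.67 m/s²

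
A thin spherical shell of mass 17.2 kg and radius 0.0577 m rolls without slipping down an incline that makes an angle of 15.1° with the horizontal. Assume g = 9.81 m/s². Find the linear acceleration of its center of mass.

a ≈ 1.53 m/s²

Translation along the incline: Mg sinθ − f = Ma.
Rotation about the center: fR = Iα with I = (2/3)MR². No-slip gives a = αR, so f = (I/R²)a = (2/3)M a.
Substituting: Mg sinθ = (1 + 0.6667)Ma, so a = g sinθ/(1 + 0.6667) = (9.81) sin 15.1° / 1.667 = 1.533 m/s².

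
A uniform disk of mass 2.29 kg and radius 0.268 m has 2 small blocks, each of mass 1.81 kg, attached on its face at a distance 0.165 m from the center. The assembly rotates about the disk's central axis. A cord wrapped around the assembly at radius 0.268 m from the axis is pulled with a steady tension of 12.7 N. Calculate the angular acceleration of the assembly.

α ≈ 18.8 rad/s²

I_disk = ½MR² = ½(2.29)(0.268)² = 0.08224 kg·m².
I_blocks = 2·m·r² = 2(1.81)(0.165)² = 0.09855 kg·m².
Total I = 0.1808 kg·m².
τ = F r = (12.7)(0.268) = 3.404 N·m.
α = τ/I = 3.404/0.1808 = 18.83 rad/s².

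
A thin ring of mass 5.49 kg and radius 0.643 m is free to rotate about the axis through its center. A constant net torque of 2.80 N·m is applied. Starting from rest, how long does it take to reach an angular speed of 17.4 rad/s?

t ≈ 14.1 s

I = MR² = (5.49)(0.643)² = 2.270 kg·m².
α = τ/I = 2.80/2.270 = 1.234 rad/s².
ω = αt ⇒ t = ω/α = 17.4/1.234 = 14.11 s.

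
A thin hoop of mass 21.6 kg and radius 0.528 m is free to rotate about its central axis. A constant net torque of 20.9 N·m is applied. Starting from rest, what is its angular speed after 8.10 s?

ω ≈ 28.1 rad/s

I = MR² = (21.6)(0.528)² = 6.022 kg·m².
α = τ/I = 20.9/6.022 = 3.471 rad/s².
ω = ω₀ + αt = 0 + (3.471)(8.10) = 28.11 rad/s.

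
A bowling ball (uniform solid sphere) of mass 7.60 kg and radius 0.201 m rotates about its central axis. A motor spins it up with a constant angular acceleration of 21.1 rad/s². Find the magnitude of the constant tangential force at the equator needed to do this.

F ≈ 12.9 N

I = (2/5)MR² = (2/5)(7.60)(0.201)² = 0.1228 kg·m².
The required torque is τ = Iα = (0.1228)(21.10) = 2.591 N·m.
A tangential force at the equator gives τ = FR, so F = τ/R = 2.591/0.201 = 12.89 N.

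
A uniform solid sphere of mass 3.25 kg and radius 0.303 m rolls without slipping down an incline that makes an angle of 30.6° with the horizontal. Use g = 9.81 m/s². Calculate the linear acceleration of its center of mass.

a ≈ 3.57 m/s²

Translation along the incline: Mg sinθ − f = Ma.
Rotation about the center: fR = Iα with I = (2/5)MR². No-slip gives a = αR, so f = (I/R²)a = (2/5)M a.
Substituting: Mg sinθ = (1 + 0.4000)Ma, so a = g sinθ/(1 + 0.4000) = (9.81) sin 30.6° / 1.400 = 3.567 m/s².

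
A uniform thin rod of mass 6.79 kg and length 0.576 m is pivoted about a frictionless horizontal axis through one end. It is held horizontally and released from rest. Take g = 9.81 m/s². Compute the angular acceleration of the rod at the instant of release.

About the pivot, I = (1/3)ML² = (1/3)(6.79)(0.576)² = 0.7509 kg·m².
The weight acts at the center, a distance L/2 = 0.2880 m from the pivot; τ = Mg(L/2) = 19.18 N·m.
α = τ/I = 19.18/0.7509 = 25.55 rad/s².

α ≈ 25.5 rad/s²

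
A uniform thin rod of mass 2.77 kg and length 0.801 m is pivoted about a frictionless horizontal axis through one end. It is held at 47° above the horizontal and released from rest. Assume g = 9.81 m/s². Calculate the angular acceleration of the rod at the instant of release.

About the pivot, I = (1/3)ML² = (1/3)(2.77)(0.801)² = 0.5924 kg·m².
The weight acts at the center, a distance L/2 = 0.4005 m from the pivot; τ = Mg(L/2) cos 47° = 7.422 N·m.
α = τ/I = 7.422/0.5924 = 12.53 rad/s².
(Equivalently α = (3g/(2L)) cos 47° = 12.53 rad/s².)

α ≈ 12.5 rad/s²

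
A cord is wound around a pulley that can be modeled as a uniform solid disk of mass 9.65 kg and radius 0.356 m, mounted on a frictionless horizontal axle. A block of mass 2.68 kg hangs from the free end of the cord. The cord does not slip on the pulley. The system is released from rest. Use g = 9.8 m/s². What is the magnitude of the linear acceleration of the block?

I = ½MR² = (1/2)(9.65)(0.356)² = 0.6115 kg·m².
Block: mg − T = ma. Pulley: TR = Iα. No-slip: a = αR, so T = (I/R²)a = 4.825·a.
Then mg = (m + 4.825)a, so a = (2.68)(9.8)/(2.68 + 4.825) = 3.500 m/s².

a ≈ 3.50 m/s²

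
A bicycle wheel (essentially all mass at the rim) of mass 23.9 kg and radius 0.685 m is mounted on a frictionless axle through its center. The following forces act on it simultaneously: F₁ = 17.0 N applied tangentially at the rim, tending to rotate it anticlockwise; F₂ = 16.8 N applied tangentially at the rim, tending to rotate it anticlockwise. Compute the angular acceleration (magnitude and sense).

α ≈ 2.06 rad/s², anticlockwise

I = MR² = (23.9)(0.685)² = 11.21 kg·m².
Taking anticlockwise as positive: τ₁ = +(17.0)(0.685) = +11.65 N·m; τ₂ = +(16.8)(0.685) = +11.51 N·m.
Net torque τ = 23.15 N·m.
α = τ/I = 23.15/11.21 = 2.065 rad/s².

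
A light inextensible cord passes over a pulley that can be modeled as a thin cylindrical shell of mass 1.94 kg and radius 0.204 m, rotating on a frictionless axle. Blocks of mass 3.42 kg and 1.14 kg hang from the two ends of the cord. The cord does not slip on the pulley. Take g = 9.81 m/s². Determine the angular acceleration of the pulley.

I = MR² = (1.94)(0.204)² = 0.08074 kg·m².
Heavier block: m₁g − T₁ = m₁a. Lighter block: T₂ − m₂g = m₂a.
Pulley: (T₁ − T₂)R = Iα = I(a/R), so T₁ − T₂ = (I/R²)a = 1·M_p a = 1.940·a.
Adding the three: (m₁ − m₂)g = (m₁ + m₂ + 1.940)a, so a = (3.42 − 1.14)(9.81)/(3.42 + 1.14 + 1.940) = 3.441 m/s².
α = a/R = 3.441/0.204 = 16.87 rad/s².

α ≈ 16.9 rad/s²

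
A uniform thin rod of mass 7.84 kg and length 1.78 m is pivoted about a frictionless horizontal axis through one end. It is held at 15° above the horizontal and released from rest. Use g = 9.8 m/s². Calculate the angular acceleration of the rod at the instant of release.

α ≈ 7.98 rad/s²

About the pivot, I = (1/3)ML² = (1/3)(7.84)(1.78)² = 8.280 kg·m².
The weight acts at the center, a distance L/2 = 0.8900 m from the pivot; τ = Mg(L/2) cos 15° = 66.05 N·m.
α = τ/I = 66.05/8.280 = 7.977 rad/s².
(Equivalently α = (3g/(2L)) cos 15° = 7.977 rad/s².)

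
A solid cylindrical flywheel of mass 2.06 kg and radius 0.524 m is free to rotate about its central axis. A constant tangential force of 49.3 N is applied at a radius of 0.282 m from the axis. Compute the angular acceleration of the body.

I = ½MR² = (1/2)(2.06)(0.524)² = 0.2828 kg·m².
τ = F·r = (49.3)(0.282) = 13.90 N·m.
Newton's second law for rotation, τ = Iα, gives α = τ/I = 13.90/0.2828 = 49.16 rad/s².

α ≈ 49.2 rad/s²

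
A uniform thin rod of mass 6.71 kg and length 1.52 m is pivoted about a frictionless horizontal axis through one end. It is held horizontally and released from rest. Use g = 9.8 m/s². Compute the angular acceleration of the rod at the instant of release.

α ≈ 9.67 rad/s²

About the pivot, I = (1/3)ML² = (1/3)(6.71)(1.52)² = 5.168 kg·m².
The weight acts at the center, a distance L/2 = 0.7600 m from the pivot; τ = Mg(L/2) = 49.98 N·m.
α = τ/I = 49.98/5.168 = 9.671 rad/s².
(Equivalently α = (3g/(2L)) = 9.671 rad/s².)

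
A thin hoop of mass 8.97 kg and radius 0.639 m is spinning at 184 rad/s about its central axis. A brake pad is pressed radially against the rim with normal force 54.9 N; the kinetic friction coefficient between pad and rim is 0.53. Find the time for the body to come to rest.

I = MR² = (8.97)(0.639)² = 3.663 kg·m².
Friction force f = μN = (0.53)(54.9) = 29.10 N at the rim; torque magnitude τ = fR = 18.59 N·m, opposing ω.
|α| = τ/I = 18.59/3.663 = 5.076 rad/s² (deceleration).
0 = ω₀ − |α|t ⇒ t = ω₀/|α| = 184/5.076 = 36.25 s.

t ≈ 36.2 s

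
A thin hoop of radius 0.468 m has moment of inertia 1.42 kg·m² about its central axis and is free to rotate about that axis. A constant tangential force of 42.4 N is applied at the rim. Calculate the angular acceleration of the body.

α ≈ 14.0 rad/s²

τ = F R = (42.4)(0.468) = 19.84 N·m.
Newton's second law for rotation, τ = Iα, gives α = τ/I = 19.84/1.420 = 13.97 rad/s².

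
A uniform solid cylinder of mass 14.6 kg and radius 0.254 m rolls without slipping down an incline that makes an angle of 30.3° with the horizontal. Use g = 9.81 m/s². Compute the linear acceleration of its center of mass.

a ≈ 3.30 m/s²

Translation along the incline: Mg sinθ − f = Ma.
Rotation about the center: fR = Iα with I = ½MR². No-slip gives a = αR, so f = (I/R²)a = (1/2)M a.
Substituting: Mg sinθ = (1 + 0.5000)Ma, so a = g sinθ/(1 + 0.5000) = (9.81) sin 30.3° / 1.500 = 3.300 m/s².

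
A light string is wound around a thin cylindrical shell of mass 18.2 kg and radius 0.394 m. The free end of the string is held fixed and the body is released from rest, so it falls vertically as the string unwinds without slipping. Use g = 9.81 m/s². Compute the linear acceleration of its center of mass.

Translation: Mg − T = Ma. Rotation about the center: TR = Iα with I = MR².
With a = αR: T = (I/R²)a = M a, so Mg = (1 + 1.000)Ma.
a = g/(1 + 1.000) = 9.81/2.000 = 4.905 m/s².

a ≈ 4.91 m/s²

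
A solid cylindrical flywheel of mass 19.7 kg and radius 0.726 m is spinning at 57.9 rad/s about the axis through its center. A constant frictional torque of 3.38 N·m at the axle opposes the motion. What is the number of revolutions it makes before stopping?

≈ 410 revolutions

I = ½MR² = (1/2)(19.7)(0.726)² = 5.192 kg·m².
The net torque has magnitude 3.38 N·m, opposing ω.
|α| = τ/I = 3.380/5.192 = 0.6510 rad/s² (deceleration).
ω² = ω₀² − 2|α|θ with ω = 0 ⇒ θ = ω₀²/(2|α|) = 2575 rad = 409.8 rev.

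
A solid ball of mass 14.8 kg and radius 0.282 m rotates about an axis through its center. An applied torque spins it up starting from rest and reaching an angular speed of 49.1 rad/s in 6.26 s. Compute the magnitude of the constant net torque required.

τ ≈ 3.69 N·m

I = (2/5)MR² = (2/5)(14.8)(0.282)² = 0.4708 kg·m².
α = Δω/Δt = (49.1 − 0)/6.26 = 7.843 rad/s².
τ = Iα = (0.4708)(7.843) = 3.693 N·m.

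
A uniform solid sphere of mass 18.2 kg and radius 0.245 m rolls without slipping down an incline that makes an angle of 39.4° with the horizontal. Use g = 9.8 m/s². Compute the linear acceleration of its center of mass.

a ≈ 4.44 m/s²

Translation along the incline: Mg sinθ − f = Ma.
Rotation about the center: fR = Iα with I = (2/5)MR². No-slip gives a = αR, so f = (I/R²)a = (2/5)M a.
Substituting: Mg sinθ = (1 + 0.4000)Ma, so a = g sinθ/(1 + 0.4000) = (9.8) sin 39.4° / 1.400 = 4.443 m/s².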